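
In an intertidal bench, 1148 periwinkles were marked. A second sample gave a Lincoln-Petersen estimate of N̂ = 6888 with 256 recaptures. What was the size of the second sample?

From N = M·C/R: C = N·R / M = 6888·256 / 1148 = 1763328 / 1148 = 1536.

C = 1536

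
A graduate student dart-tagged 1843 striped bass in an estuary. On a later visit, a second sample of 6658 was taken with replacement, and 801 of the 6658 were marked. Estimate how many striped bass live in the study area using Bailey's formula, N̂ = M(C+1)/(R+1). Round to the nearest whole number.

N̂ = 1843·(6658+1)/(801+1) = 1843·6659/802 = 12272537/802 ≈ 15302.4 → 15302

N ≈ 15,302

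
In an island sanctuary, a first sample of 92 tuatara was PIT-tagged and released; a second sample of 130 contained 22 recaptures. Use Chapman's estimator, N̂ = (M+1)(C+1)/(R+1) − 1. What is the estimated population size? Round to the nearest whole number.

N ≈ 529

N̂ = (92+1)(130+1)/(22+1) − 1 = 93·131/23 − 1
= 12183/23 − 1 ≈ 529.7 − 1 ≈ 528.7 → 529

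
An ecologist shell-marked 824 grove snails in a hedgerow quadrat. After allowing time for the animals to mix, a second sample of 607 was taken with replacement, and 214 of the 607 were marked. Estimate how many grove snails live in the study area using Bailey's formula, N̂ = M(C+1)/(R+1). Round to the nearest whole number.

N̂ = 824·(607+1)/(214+1) = 824·608/215 = 500992/215 ≈ 2330.2 → 2330

N ≈ 2330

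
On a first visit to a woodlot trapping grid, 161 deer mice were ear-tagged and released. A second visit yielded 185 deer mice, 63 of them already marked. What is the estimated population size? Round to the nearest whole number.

N = (161 × 185) / 63 = 29785 / 63 ≈ 472.8 → 473

N ≈ 473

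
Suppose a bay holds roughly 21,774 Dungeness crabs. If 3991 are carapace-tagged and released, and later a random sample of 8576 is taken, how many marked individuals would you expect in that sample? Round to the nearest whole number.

expected recaptures ≈ 1572

The marked fraction of the population is 3991/21774, so in a sample of 8576 expect C·(M/N) marked.
E[R] = 3991 × 8576 / 21774 = 34226816 / 21774 ≈ 1571.9 → 1572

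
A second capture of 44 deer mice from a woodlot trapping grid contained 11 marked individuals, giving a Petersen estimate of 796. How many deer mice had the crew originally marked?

M = 199

From N = M·C/R: M = N·R / C = 796·11 / 44 = 8756 / 44 = 199.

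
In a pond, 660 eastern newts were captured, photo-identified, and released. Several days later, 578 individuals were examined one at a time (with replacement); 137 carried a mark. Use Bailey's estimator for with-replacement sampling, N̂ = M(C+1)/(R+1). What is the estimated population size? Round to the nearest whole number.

N ≈ 2769

N̂ = 660·(578+1)/(137+1) = 660·579/138 = 382140/138 ≈ 2769.1 → 2769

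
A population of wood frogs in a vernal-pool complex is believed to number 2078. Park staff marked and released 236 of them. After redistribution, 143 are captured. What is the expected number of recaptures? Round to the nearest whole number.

Expected recaptures E[R] = M·C / N.
E[R] = 236 × 143 / 2078 = 33748 / 2078 ≈ 16.2 → 16

expected recaptures ≈ 16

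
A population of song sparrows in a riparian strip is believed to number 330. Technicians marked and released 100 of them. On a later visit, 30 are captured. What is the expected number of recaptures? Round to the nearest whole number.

expected recaptures ≈ 9

Expected recaptures E[R] = M·C / N.
E[R] = 100 × 30 / 330 = 3000 / 330 ≈ 9.1 → 9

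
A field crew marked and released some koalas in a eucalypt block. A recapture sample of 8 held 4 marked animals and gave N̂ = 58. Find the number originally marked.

From N = M·C/R: M = N·R / C = 58·4 / 8 = 232 / 8 = 29.

M = 29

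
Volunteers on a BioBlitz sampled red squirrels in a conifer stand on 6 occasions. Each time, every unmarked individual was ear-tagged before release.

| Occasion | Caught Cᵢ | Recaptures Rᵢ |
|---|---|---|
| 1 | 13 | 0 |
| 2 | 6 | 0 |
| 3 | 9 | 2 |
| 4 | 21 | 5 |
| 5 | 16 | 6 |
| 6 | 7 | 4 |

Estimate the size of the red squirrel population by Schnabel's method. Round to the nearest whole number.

N ≈ 108

Marked at large before each occasion: Mᵢ = Σⱼ<ᵢ (Cⱼ − Rⱼ) → M1=0, M2=13, M3=19, M4=26, M5=42, M6=52
Σ MᵢCᵢ = 0·13 + 13·6 + 19·9 + 26·21 + 42·16 + 52·7 = 0 + 78 + 171 + 546 + 672 + 364 = 1831
Σ Rᵢ = 0 + 0 + 2 + 5 + 6 + 4 = 17
N̂ = 1831 / 17 ≈ 107.7 → 108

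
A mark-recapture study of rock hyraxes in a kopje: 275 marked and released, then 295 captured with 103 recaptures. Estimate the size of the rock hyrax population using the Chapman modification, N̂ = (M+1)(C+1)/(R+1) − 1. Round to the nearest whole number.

N ≈ 785

N̂ = (275+1)(295+1)/(103+1) − 1 = 276·296/104 − 1
= 81696/104 − 1 ≈ 785.5 − 1 ≈ 784.5 → 785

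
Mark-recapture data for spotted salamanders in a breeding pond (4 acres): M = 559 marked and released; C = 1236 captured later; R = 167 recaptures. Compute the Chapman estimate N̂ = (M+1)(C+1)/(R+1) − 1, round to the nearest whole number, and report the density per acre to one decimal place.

N̂ = 560·1237/168 − 1 = 692720/168 − 1 ≈ 4122.3 → 4122
Density = N̂ / area = 4122 / 4 ≈ 1030.50 → 1030.5 per acre

density ≈ 1030.5 spotted salamanders per acre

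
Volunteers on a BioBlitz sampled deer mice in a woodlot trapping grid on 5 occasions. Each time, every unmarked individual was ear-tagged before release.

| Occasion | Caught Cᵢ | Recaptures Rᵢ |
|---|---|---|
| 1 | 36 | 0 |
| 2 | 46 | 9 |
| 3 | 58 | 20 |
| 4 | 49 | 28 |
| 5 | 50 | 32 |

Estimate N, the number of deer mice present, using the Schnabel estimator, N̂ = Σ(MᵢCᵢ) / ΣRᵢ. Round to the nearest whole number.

N ≈ 201

Marked at large before each occasion: Mᵢ = Σⱼ<ᵢ (Cⱼ − Rⱼ) → M1=0, M2=36, M3=73, M4=111, M5=132
Σ MᵢCᵢ = 0·36 + 36·46 + 73·58 + 111·49 + 132·50 = 0 + 1656 + 4234 + 5439 + 6600 = 17929
Σ Rᵢ = 0 + 9 + 20 + 28 + 32 = 89
N̂ = 17929 / 89 ≈ 201.4 → 201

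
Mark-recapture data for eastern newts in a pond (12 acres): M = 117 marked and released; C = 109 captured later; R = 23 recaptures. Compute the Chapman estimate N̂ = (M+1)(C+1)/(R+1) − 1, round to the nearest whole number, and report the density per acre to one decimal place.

N̂ = 118·110/24 − 1 = 12980/24 − 1 ≈ 539.8 → 540
Density = N̂ / area = 540 / 12 = 45.0 per acre

density ≈ 45.0 eastern newts per acre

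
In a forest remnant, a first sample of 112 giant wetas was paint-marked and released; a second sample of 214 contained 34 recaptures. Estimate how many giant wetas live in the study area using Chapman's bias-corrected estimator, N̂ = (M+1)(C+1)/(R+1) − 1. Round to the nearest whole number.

N ≈ 693

N̂ = (112+1)(214+1)/(34+1) − 1 = 113·215/35 − 1
= 24295/35 − 1 ≈ 694.1 − 1 ≈ 693.1 → 693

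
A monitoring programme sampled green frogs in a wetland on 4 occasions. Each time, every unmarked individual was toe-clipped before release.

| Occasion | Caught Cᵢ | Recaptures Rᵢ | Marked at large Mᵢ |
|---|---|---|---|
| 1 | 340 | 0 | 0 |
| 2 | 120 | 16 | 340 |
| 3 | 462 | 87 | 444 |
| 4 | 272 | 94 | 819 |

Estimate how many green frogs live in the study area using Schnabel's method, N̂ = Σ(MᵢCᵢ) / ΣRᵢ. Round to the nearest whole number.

Σ MᵢCᵢ = 0·340 + 340·120 + 444·462 + 819·272 = 0 + 40800 + 205128 + 222768 = 468696
Σ Rᵢ = 0 + 16 + 87 + 94 = 197
N̂ = 468696 / 197 ≈ 2379.2 → 2379

N ≈ 2379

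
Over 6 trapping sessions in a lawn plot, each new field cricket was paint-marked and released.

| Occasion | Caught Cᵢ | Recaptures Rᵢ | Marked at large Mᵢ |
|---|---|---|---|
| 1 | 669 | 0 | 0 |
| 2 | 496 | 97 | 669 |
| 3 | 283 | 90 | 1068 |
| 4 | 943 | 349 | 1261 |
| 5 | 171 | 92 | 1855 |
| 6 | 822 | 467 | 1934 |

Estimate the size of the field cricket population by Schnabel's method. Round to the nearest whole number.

Σ MᵢCᵢ = 0·669 + 669·496 + 1068·283 + 1261·943 + 1855·171 + 1934·822 = 0 + 331824 + 302244 + 1189123 + 317205 + 1589748 = 3730144
Σ Rᵢ = 0 + 97 + 90 + 349 + 92 + 467 = 1095
N̂ = 3730144 / 1095 ≈ 3406.5 → 3407

N ≈ 3407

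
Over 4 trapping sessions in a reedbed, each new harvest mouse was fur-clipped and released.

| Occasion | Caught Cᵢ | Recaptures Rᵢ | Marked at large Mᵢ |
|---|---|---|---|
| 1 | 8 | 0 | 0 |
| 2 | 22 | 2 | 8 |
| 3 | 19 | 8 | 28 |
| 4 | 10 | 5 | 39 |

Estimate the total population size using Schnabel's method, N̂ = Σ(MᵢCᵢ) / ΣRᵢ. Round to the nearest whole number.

Σ MᵢCᵢ = 0·8 + 8·22 + 28·19 + 39·10 = 0 + 176 + 532 + 390 = 1098
Σ Rᵢ = 0 + 2 + 8 + 5 = 15
N̂ = 1098 / 15 ≈ 73.2 → 73

N ≈ 73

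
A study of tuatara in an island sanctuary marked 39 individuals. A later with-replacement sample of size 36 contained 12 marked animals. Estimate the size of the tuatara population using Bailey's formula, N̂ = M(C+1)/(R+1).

N = 111

N̂ = 39·(36+1)/(12+1) = 39·37/13 = 1443/13 = 111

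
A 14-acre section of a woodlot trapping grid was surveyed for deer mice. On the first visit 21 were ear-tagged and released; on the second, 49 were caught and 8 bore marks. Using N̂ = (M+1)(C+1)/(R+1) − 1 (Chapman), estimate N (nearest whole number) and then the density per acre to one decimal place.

density ≈ 8.6 deer mice per acre

N̂ = 22·50/9 − 1 = 1100/9 − 1 ≈ 121.2 → 121
Density = N̂ / area = 121 / 14 ≈ 8.64 → 8.6 per acre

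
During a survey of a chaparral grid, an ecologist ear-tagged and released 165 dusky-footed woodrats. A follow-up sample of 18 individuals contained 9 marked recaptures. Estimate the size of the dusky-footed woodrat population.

If marked individuals mix randomly, R/C ≈ M/N, giving N ≈ M·C/R.
N = (165 × 18) / 9 = 2970 / 9 = 330

N = 330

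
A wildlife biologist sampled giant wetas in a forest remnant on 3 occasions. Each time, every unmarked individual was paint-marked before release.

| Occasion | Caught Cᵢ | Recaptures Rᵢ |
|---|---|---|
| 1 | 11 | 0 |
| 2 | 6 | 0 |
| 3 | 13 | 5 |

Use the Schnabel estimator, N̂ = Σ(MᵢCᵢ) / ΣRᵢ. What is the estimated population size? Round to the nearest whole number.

N ≈ 57

Marked at large before each occasion: Mᵢ = Σⱼ<ᵢ (Cⱼ − Rⱼ) → M1=0, M2=11, M3=17
Σ MᵢCᵢ = 0·11 + 11·6 + 17·13 = 0 + 66 + 221 = 287
Σ Rᵢ = 0 + 0 + 5 = 5
N̂ = 287 / 5 ≈ 57.4 → 57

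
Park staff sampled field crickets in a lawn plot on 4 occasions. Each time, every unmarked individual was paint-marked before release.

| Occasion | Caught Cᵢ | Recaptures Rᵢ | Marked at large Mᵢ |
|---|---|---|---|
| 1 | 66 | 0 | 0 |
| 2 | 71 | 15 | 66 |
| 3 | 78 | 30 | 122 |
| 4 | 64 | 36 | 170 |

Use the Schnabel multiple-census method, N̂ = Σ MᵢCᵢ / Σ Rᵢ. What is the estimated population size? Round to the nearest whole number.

N ≈ 310

Σ MᵢCᵢ = 0·66 + 66·71 + 122·78 + 170·64 = 0 + 4686 + 9516 + 10880 = 25082
Σ Rᵢ = 0 + 15 + 30 + 36 = 81
N̂ = 25082 / 81 ≈ 309.7 → 310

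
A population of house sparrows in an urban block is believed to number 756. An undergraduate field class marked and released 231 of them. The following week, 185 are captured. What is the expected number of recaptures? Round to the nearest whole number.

expected recaptures ≈ 57

The marked fraction of the population is 231/756, so in a sample of 185 expect C·(M/N) marked.
E[R] = 231 × 185 / 756 = 42735 / 756 ≈ 56.5 → 57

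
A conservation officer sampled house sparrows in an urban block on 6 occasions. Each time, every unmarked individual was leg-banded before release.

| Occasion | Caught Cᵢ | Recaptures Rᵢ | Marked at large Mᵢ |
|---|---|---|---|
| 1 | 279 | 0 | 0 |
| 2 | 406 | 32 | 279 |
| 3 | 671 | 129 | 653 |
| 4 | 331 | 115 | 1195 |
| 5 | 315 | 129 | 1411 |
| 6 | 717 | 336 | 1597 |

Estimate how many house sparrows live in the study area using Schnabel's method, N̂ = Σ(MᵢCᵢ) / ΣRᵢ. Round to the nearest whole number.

N ≈ 3423

Σ MᵢCᵢ = 0·279 + 279·406 + 653·671 + 1195·331 + 1411·315 + 1597·717 = 0 + 113274 + 438163 + 395545 + 444465 + 1145049 = 2536496
Σ Rᵢ = 0 + 32 + 129 + 115 + 129 + 336 = 741
N̂ = 2536496 / 741 ≈ 3423.1 → 3423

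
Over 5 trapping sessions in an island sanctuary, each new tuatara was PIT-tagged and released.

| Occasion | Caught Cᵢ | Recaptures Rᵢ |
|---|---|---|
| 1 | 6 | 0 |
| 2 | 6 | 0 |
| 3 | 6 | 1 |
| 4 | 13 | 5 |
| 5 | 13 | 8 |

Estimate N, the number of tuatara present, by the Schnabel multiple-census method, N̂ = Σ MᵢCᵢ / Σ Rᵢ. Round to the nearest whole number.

Marked at large before each occasion: Mᵢ = Σⱼ<ᵢ (Cⱼ − Rⱼ) → M1=0, M2=6, M3=12, M4=17, M5=25
Σ MᵢCᵢ = 0·6 + 6·6 + 12·6 + 17·13 + 25·13 = 0 + 36 + 72 + 221 + 325 = 654
Σ Rᵢ = 0 + 0 + 1 + 5 + 8 = 14
N̂ = 654 / 14 ≈ 46.7 → 47

N ≈ 47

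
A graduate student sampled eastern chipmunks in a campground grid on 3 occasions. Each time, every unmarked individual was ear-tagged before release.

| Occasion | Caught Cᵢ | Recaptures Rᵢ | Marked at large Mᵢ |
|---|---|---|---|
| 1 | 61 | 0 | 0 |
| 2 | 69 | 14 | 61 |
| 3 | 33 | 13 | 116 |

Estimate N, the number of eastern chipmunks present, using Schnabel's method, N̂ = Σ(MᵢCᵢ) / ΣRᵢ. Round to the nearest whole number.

N ≈ 298

Σ MᵢCᵢ = 0·61 + 61·69 + 116·33 = 0 + 4209 + 3828 = 8037
Σ Rᵢ = 0 + 14 + 13 = 27
N̂ = 8037 / 27 ≈ 297.7 → 298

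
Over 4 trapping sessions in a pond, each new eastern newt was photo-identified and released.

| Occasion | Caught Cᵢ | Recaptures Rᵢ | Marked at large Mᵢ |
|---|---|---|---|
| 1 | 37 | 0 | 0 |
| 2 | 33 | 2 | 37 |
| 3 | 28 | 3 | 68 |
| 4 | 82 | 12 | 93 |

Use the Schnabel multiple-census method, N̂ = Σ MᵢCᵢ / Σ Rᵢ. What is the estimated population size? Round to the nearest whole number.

Σ MᵢCᵢ = 0·37 + 37·33 + 68·28 + 93·82 = 0 + 1221 + 1904 + 7626 = 10751
Σ Rᵢ = 0 + 2 + 3 + 12 = 17
N̂ = 10751 / 17 ≈ 632.4 → 632

N ≈ 632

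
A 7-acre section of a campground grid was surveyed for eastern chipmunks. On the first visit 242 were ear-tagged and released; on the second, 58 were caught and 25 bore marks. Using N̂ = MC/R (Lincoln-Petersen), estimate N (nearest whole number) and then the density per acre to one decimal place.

N̂ = 242·58/25 = 14036/25 ≈ 561.4 → 561
Density = N̂ / area = 561 / 7 ≈ 80.14 → 80.1 per acre

density ≈ 80.1 eastern chipmunks per acre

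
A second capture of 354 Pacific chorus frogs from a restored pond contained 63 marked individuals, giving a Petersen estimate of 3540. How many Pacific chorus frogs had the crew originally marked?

From N = M·C/R: M = N·R / C = 3540·63 / 354 = 223020 / 354 = 630.

M = 630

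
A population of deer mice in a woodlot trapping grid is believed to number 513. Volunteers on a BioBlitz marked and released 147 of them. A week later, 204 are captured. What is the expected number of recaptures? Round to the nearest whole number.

The marked fraction of the population is 147/513, so in a sample of 204 expect C·(M/N) marked.
E[R] = 147 × 204 / 513 = 29988 / 513 ≈ 58.46 → 58

expected recaptures ≈ 58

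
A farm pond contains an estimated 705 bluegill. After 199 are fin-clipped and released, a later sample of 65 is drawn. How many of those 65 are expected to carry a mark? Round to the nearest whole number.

expected recaptures ≈ 18

Expected recaptures E[R] = M·C / N.
E[R] = 199 × 65 / 705 = 12935 / 705 ≈ 18.3 → 18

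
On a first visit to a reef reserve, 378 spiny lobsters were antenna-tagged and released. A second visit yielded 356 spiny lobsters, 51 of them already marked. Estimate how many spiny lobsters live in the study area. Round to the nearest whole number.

N ≈ 2639

N = (378 × 356) / 51 = 134568 / 51 ≈ 2638.6 → 2639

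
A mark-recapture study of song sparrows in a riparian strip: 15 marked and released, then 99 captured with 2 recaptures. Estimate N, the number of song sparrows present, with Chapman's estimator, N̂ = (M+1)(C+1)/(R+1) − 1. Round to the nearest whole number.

N ≈ 532

N̂ = (15+1)(99+1)/(2+1) − 1 = 16·100/3 − 1
= 1600/3 − 1 ≈ 533.3 − 1 ≈ 532.3 → 532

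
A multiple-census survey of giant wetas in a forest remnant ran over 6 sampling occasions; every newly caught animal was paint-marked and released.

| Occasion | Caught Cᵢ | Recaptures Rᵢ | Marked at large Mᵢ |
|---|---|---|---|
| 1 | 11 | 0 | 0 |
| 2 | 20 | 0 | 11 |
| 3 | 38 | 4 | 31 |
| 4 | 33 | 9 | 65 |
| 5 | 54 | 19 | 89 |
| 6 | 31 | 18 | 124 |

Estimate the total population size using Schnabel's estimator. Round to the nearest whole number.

Σ MᵢCᵢ = 0·11 + 11·20 + 31·38 + 65·33 + 89·54 + 124·31 = 0 + 220 + 1178 + 2145 + 4806 + 3844 = 12193
Σ Rᵢ = 0 + 0 + 4 + 9 + 19 + 18 = 50
N̂ = 12193 / 50 ≈ 243.9 → 244

N ≈ 244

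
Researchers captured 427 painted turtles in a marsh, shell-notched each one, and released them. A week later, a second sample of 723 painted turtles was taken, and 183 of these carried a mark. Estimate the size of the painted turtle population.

If marked individuals mix randomly, R/C ≈ M/N, giving N ≈ M·C/R.
N = (427 × 723) / 183 = 308721 / 183 = 1687

N = 1687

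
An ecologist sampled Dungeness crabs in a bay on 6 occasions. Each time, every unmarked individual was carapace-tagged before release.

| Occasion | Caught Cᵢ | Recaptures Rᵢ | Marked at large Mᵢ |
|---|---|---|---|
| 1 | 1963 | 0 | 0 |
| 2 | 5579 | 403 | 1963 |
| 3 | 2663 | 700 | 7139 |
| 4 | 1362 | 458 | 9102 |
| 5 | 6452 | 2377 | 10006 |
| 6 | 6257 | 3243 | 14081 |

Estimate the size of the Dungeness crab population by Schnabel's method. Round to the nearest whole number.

N ≈ 27,158

Σ MᵢCᵢ = 0·1963 + 1963·5579 + 7139·2663 + 9102·1362 + 10006·6452 + 14081·6257 = 0 + 10951577 + 19011157 + 12396924 + 64558712 + 88104817 = 195023187
Σ Rᵢ = 0 + 403 + 700 + 458 + 2377 + 3243 = 7181
N̂ = 195023187 / 7181 ≈ 27158.2 → 27158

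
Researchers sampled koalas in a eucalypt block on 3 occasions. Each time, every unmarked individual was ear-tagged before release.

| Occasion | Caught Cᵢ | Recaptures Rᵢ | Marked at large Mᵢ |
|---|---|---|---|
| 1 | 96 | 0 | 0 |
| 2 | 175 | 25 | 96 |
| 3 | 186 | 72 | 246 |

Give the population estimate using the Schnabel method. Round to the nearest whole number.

N ≈ 645

Σ MᵢCᵢ = 0·96 + 96·175 + 246·186 = 0 + 16800 + 45756 = 62556
Σ Rᵢ = 0 + 25 + 72 = 97
N̂ = 62556 / 97 ≈ 644.9 → 645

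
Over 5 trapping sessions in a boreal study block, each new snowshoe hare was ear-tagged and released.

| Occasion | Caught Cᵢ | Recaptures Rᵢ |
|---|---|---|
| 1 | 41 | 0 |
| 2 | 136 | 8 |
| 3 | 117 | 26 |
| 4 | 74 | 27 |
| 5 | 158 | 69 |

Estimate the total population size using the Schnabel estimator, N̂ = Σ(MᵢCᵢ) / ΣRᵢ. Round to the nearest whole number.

Marked at large before each occasion: Mᵢ = Σⱼ<ᵢ (Cⱼ − Rⱼ) → M1=0, M2=41, M3=169, M4=260, M5=307
Σ MᵢCᵢ = 0·41 + 41·136 + 169·117 + 260·74 + 307·158 = 0 + 5576 + 19773 + 19240 + 48506 = 93095
Σ Rᵢ = 0 + 8 + 26 + 27 + 69 = 130
N̂ = 93095 / 130 ≈ 716.1 → 716

N ≈ 716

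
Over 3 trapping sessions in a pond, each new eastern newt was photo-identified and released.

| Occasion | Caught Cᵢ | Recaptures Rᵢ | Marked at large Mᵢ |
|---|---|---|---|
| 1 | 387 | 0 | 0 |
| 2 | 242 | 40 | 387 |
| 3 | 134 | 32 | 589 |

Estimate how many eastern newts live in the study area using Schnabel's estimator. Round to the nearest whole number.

N ≈ 2397

Σ MᵢCᵢ = 0·387 + 387·242 + 589·134 = 0 + 93654 + 78926 = 172580
Σ Rᵢ = 0 + 40 + 32 = 72
N̂ = 172580 / 72 ≈ 2396.9 → 2397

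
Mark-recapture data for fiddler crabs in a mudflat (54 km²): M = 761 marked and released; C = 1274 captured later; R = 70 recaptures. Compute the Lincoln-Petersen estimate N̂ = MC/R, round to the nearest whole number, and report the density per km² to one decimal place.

density ≈ 256.5 fiddler crabs per km²

N̂ = 761·1274/70 = 969514/70 ≈ 13850.2 → 13850
Density = N̂ / area = 13850 / 54 ≈ 256.48 → 256.5 per km²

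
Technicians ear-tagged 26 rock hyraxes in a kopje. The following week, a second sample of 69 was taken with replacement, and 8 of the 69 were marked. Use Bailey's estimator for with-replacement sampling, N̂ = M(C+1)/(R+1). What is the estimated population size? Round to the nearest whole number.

N̂ = 26·(69+1)/(8+1) = 26·70/9 = 1820/9 ≈ 202.2 → 202

N ≈ 202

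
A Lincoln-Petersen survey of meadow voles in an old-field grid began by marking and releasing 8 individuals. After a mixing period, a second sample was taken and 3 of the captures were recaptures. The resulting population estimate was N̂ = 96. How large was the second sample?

C = 36

From N = M·C/R: C = N·R / M = 96·3 / 8 = 288 / 8 = 36.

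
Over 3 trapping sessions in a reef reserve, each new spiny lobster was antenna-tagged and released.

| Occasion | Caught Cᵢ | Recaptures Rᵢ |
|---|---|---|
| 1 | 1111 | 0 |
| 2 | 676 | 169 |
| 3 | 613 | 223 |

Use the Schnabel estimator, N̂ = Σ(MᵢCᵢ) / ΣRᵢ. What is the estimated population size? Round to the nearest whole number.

Marked at large before each occasion: Mᵢ = Σⱼ<ᵢ (Cⱼ − Rⱼ) → M1=0, M2=1111, M3=1618
Σ MᵢCᵢ = 0·1111 + 1111·676 + 1618·613 = 0 + 751036 + 991834 = 1742870
Σ Rᵢ = 0 + 169 + 223 = 392
N̂ = 1742870 / 392 ≈ 4446.1 → 4446

N ≈ 4446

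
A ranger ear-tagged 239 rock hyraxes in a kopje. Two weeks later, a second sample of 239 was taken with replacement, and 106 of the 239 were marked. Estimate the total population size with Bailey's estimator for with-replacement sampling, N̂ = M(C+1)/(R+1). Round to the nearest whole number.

N̂ = 239·(239+1)/(106+1) = 239·240/107 = 57360/107 ≈ 536.1 → 536

N ≈ 536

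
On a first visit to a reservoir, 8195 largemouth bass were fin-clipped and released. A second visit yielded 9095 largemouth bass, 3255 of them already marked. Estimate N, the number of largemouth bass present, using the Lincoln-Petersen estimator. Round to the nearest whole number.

N ≈ 22,898

N = (8195 × 9095) / 3255 = 74533525 / 3255 ≈ 22898.2 → 22898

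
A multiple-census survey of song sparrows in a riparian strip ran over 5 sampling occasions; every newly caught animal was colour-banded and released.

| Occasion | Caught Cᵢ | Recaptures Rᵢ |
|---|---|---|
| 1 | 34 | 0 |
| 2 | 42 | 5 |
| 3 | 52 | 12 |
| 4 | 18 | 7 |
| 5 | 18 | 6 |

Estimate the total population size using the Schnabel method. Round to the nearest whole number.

N ≈ 310

Marked at large before each occasion: Mᵢ = Σⱼ<ᵢ (Cⱼ − Rⱼ) → M1=0, M2=34, M3=71, M4=111, M5=122
Σ MᵢCᵢ = 0·34 + 34·42 + 71·52 + 111·18 + 122·18 = 0 + 1428 + 3692 + 1998 + 2196 = 9314
Σ Rᵢ = 0 + 5 + 12 + 7 + 6 = 30
N̂ = 9314 / 30 ≈ 310.47 → 310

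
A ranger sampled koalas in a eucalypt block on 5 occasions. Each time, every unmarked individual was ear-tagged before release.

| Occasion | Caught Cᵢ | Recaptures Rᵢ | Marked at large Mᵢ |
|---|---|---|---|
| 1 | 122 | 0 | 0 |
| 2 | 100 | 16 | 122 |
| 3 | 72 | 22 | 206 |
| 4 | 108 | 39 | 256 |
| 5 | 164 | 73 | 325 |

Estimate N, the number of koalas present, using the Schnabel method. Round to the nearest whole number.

N ≈ 720

Σ MᵢCᵢ = 0·122 + 122·100 + 206·72 + 256·108 + 325·164 = 0 + 12200 + 14832 + 27648 + 53300 = 107980
Σ Rᵢ = 0 + 16 + 22 + 39 + 73 = 150
N̂ = 107980 / 150 ≈ 719.9 → 720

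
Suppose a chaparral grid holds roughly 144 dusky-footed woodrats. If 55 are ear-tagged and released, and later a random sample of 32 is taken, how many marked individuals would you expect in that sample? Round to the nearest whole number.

expected recaptures ≈ 12

Expected recaptures E[R] = M·C / N.
E[R] = 55 × 32 / 144 = 1760 / 144 ≈ 12.2 → 12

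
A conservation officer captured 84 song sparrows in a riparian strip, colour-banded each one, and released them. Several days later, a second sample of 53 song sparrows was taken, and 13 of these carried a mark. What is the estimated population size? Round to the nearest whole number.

N = (84 × 53) / 13 = 4452 / 13 ≈ 342.46 → 342

N ≈ 342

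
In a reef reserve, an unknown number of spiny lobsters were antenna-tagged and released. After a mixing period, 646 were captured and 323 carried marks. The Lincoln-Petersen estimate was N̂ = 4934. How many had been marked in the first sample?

From N = M·C/R: M = N·R / C = 4934·323 / 646 = 1593682 / 646 = 2467.

M = 2467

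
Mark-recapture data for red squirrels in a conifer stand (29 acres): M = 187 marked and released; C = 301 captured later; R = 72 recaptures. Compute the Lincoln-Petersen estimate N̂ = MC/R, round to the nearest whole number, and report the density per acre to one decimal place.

density ≈ 27.0 red squirrels per acre

N̂ = 187·301/72 = 56287/72 ≈ 781.8 → 782
Density = N̂ / area = 782 / 29 ≈ 26.97 → 27.0 per acre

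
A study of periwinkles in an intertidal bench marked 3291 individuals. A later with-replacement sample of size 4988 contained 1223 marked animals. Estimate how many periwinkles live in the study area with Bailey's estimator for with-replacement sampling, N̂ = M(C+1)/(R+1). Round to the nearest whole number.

N ≈ 13,414

N̂ = 3291·(4988+1)/(1223+1) = 3291·4989/1224 = 16418799/1224 ≈ 13414.1 → 13414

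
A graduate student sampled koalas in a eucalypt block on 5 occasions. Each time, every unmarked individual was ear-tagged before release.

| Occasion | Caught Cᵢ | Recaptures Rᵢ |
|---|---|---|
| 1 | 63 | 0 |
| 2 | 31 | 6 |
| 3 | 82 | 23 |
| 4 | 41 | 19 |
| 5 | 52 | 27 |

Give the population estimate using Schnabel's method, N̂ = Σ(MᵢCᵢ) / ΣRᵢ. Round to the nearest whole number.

N ≈ 320

Marked at large before each occasion: Mᵢ = Σⱼ<ᵢ (Cⱼ − Rⱼ) → M1=0, M2=63, M3=88, M4=147, M5=169
Σ MᵢCᵢ = 0·63 + 63·31 + 88·82 + 147·41 + 169·52 = 0 + 1953 + 7216 + 6027 + 8788 = 23984
Σ Rᵢ = 0 + 6 + 23 + 19 + 27 = 75
N̂ = 23984 / 75 ≈ 319.8 → 320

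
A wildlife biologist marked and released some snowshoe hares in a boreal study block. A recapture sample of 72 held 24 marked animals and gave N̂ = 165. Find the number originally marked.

M = 55

From N = M·C/R: M = N·R / C = 165·24 / 72 = 3960 / 72 = 55.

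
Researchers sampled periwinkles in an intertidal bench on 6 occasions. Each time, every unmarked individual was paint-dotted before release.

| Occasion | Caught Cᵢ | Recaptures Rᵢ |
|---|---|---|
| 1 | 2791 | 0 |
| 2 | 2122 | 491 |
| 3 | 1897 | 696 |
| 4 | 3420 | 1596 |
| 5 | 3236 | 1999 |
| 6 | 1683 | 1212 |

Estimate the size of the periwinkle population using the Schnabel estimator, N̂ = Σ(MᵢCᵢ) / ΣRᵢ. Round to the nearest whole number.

N ≈ 12,055

Marked at large before each occasion: Mᵢ = Σⱼ<ᵢ (Cⱼ − Rⱼ) → M1=0, M2=2791, M3=4422, M4=5623, M5=7447, M6=8684
Σ MᵢCᵢ = 0·2791 + 2791·2122 + 4422·1897 + 5623·3420 + 7447·3236 + 8684·1683 = 0 + 5922502 + 8388534 + 19230660 + 24098492 + 14615172 = 72255360
Σ Rᵢ = 0 + 491 + 696 + 1596 + 1999 + 1212 = 5994
N̂ = 72255360 / 5994 ≈ 12054.6 → 12055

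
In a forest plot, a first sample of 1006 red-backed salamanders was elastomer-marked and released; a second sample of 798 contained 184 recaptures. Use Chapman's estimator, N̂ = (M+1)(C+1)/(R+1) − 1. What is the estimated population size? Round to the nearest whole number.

N̂ = (1006+1)(798+1)/(184+1) − 1 = 1007·799/185 − 1
= 804593/185 − 1 ≈ 4349.2 − 1 ≈ 4348.2 → 4348

N ≈ 4348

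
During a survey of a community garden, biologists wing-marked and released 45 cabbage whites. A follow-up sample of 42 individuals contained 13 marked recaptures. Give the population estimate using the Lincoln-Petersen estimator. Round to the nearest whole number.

N = (45 × 42) / 13 = 1890 / 13 ≈ 145.4 → 145

N ≈ 145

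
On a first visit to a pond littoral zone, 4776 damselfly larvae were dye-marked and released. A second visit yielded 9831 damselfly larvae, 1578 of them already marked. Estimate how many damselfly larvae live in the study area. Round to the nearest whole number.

N ≈ 29,755

Lincoln-Petersen assumes M/N = R/C, so N = M·C / R.
N = (4776 × 9831) / 1578 = 46952856 / 1578 ≈ 29754.7 → 29755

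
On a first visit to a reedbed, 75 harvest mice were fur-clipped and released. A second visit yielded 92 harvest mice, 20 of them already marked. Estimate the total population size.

N = 345

Lincoln-Petersen assumes M/N = R/C, so N = M·C / R.
N = (75 × 92) / 20 = 6900 / 20 = 345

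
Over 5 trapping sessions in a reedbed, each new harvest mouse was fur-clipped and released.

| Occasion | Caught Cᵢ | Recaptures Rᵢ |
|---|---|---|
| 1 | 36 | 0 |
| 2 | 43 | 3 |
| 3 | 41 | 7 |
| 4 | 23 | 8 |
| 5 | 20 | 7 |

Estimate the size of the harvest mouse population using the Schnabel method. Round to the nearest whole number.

Marked at large before each occasion: Mᵢ = Σⱼ<ᵢ (Cⱼ − Rⱼ) → M1=0, M2=36, M3=76, M4=110, M5=125
Σ MᵢCᵢ = 0·36 + 36·43 + 76·41 + 110·23 + 125·20 = 0 + 1548 + 3116 + 2530 + 2500 = 9694
Σ Rᵢ = 0 + 3 + 7 + 8 + 7 = 25
N̂ = 9694 / 25 ≈ 387.8 → 388

N ≈ 388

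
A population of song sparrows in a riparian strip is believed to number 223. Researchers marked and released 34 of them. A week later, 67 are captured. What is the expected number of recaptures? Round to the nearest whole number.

The marked fraction of the population is 34/223, so in a sample of 67 expect C·(M/N) marked.
E[R] = 34 × 67 / 223 = 2278 / 223 ≈ 10.2 → 10

expected recaptures ≈ 10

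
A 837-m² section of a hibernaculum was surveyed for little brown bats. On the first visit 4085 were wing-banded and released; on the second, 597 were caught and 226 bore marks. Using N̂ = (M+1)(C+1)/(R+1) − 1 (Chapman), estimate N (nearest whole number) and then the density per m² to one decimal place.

density ≈ 12.9 little brown bats per m²

N̂ = 4086·598/227 − 1 = 2443428/227 − 1 = 10763
Density = N̂ / area = 10763 / 837 ≈ 12.86 → 12.9 per m²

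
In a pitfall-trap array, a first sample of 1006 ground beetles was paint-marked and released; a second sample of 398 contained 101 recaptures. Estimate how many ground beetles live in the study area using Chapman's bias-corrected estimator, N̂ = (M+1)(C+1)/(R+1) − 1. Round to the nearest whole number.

N̂ = (1006+1)(398+1)/(101+1) − 1 = 1007·399/102 − 1
= 401793/102 − 1 ≈ 3939.1 − 1 ≈ 3938.1 → 3938

N ≈ 3938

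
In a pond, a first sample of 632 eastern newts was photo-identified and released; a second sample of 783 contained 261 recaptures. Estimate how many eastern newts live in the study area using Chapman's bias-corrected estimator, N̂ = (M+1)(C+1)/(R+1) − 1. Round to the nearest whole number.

N ≈ 1893

N̂ = (632+1)(783+1)/(261+1) − 1 = 633·784/262 − 1
= 496272/262 − 1 ≈ 1894.2 − 1 ≈ 1893.2 → 1893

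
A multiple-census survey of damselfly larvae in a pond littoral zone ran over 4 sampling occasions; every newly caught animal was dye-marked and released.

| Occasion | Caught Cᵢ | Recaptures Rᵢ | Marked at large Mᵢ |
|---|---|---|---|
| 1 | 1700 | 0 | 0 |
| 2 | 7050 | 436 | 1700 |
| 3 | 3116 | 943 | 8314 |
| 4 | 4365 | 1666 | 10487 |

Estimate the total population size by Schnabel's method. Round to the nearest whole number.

Σ MᵢCᵢ = 0·1700 + 1700·7050 + 8314·3116 + 10487·4365 = 0 + 11985000 + 25906424 + 45775755 = 83667179
Σ Rᵢ = 0 + 436 + 943 + 1666 = 3045
N̂ = 83667179 / 3045 ≈ 27476.9 → 27477

N ≈ 27,477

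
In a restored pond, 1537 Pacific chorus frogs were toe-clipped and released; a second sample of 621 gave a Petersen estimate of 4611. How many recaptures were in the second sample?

From N = M·C/R: R = M·C / N = 1537·621 / 4611 = 954477 / 4611 = 207.

R = 207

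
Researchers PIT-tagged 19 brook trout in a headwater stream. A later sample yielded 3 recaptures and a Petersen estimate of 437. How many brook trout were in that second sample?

C = 69

From N = M·C/R: C = N·R / M = 437·3 / 19 = 1311 / 19 = 69.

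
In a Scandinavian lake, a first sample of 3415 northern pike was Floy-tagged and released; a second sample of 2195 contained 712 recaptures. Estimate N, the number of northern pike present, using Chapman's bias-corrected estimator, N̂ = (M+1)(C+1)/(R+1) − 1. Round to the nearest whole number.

N ≈ 10,520

N̂ = (3415+1)(2195+1)/(712+1) − 1 = 3416·2196/713 − 1
= 7501536/713 − 1 ≈ 10521.1 − 1 ≈ 10520.1 → 10520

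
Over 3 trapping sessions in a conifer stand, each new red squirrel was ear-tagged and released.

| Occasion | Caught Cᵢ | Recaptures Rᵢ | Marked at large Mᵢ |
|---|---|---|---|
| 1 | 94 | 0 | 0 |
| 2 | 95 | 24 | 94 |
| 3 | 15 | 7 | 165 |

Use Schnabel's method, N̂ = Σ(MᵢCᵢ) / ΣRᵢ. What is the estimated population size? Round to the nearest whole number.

N ≈ 368

Σ MᵢCᵢ = 0·94 + 94·95 + 165·15 = 0 + 8930 + 2475 = 11405
Σ Rᵢ = 0 + 24 + 7 = 31
N̂ = 11405 / 31 ≈ 367.9 → 368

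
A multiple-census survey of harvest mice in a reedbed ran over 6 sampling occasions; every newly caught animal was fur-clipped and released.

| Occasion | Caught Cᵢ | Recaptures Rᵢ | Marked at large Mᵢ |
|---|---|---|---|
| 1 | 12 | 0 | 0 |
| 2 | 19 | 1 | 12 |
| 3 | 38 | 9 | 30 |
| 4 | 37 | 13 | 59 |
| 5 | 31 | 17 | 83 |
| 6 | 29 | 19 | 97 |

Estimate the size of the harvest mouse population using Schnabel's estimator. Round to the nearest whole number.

Σ MᵢCᵢ = 0·12 + 12·19 + 30·38 + 59·37 + 83·31 + 97·29 = 0 + 228 + 1140 + 2183 + 2573 + 2813 = 8937
Σ Rᵢ = 0 + 1 + 9 + 13 + 17 + 19 = 59
N̂ = 8937 / 59 ≈ 151.47 → 151

N ≈ 151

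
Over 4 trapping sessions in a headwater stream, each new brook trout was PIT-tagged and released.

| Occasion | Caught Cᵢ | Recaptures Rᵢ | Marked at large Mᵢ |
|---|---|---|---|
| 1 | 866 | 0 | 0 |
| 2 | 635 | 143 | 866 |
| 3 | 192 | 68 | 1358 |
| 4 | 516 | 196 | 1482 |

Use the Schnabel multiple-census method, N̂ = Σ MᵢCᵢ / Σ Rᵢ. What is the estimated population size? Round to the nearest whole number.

Σ MᵢCᵢ = 0·866 + 866·635 + 1358·192 + 1482·516 = 0 + 549910 + 260736 + 764712 = 1575358
Σ Rᵢ = 0 + 143 + 68 + 196 = 407
N̂ = 1575358 / 407 ≈ 3870.7 → 3871

N ≈ 3871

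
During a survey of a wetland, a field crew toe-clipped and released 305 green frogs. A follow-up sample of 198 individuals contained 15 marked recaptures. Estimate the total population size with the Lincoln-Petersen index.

N = 4026

The marked fraction in the recapture sample should equal the marked fraction in the population: 15/198 = 305/N.
N = (305 × 198) / 15 = 60390 / 15 = 4026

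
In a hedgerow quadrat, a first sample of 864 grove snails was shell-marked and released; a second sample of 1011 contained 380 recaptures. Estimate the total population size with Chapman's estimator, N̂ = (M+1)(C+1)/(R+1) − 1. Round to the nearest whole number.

N ≈ 2297

N̂ = (864+1)(1011+1)/(380+1) − 1 = 865·1012/381 − 1
= 875380/381 − 1 ≈ 2297.6 − 1 ≈ 2296.6 → 2297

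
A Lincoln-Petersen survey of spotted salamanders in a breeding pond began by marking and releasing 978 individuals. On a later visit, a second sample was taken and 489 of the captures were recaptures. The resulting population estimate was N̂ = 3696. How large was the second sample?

C = 1848

From N = M·C/R: C = N·R / M = 3696·489 / 978 = 1807344 / 978 = 1848.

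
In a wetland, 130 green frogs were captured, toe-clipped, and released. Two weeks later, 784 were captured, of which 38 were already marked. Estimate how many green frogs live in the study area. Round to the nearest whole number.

N ≈ 2682

The marked fraction in the recapture sample should equal the marked fraction in the population: 38/784 = 130/N.
N = (130 × 784) / 38 = 101920 / 38 ≈ 2682.1 → 2682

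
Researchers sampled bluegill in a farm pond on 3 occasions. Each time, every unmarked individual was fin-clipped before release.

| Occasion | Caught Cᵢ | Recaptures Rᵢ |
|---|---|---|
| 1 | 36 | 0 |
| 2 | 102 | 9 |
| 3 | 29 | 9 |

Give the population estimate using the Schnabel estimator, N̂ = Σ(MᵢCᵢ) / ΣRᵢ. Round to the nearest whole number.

Marked at large before each occasion: Mᵢ = Σⱼ<ᵢ (Cⱼ − Rⱼ) → M1=0, M2=36, M3=129
Σ MᵢCᵢ = 0·36 + 36·102 + 129·29 = 0 + 3672 + 3741 = 7413
Σ Rᵢ = 0 + 9 + 9 = 18
N̂ = 7413 / 18 ≈ 411.8 → 412

N ≈ 412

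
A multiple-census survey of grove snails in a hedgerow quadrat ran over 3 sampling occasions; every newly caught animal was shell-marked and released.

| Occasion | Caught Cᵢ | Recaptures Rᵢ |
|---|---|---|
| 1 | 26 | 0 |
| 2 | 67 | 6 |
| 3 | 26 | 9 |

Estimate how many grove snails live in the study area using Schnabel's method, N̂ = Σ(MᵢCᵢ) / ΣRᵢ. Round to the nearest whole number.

Marked at large before each occasion: Mᵢ = Σⱼ<ᵢ (Cⱼ − Rⱼ) → M1=0, M2=26, M3=87
Σ MᵢCᵢ = 0·26 + 26·67 + 87·26 = 0 + 1742 + 2262 = 4004
Σ Rᵢ = 0 + 6 + 9 = 15
N̂ = 4004 / 15 ≈ 266.9 → 267

N ≈ 267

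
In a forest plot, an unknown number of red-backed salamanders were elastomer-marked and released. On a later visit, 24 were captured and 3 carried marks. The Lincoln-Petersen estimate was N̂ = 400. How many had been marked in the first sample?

M = 50

From N = M·C/R: M = N·R / C = 400·3 / 24 = 1200 / 24 = 50.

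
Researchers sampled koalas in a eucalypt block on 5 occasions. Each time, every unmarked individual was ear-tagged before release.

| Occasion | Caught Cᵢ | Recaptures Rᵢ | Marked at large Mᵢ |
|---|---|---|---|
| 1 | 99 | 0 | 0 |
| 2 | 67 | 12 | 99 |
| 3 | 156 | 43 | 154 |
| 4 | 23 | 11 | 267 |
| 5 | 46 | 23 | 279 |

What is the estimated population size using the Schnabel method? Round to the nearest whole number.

N ≈ 558

Σ MᵢCᵢ = 0·99 + 99·67 + 154·156 + 267·23 + 279·46 = 0 + 6633 + 24024 + 6141 + 12834 = 49632
Σ Rᵢ = 0 + 12 + 43 + 11 + 23 = 89
N̂ = 49632 / 89 ≈ 557.7 → 558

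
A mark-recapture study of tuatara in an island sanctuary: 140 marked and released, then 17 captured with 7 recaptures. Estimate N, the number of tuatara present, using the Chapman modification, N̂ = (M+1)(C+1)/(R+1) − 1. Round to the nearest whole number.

N ≈ 316

N̂ = (140+1)(17+1)/(7+1) − 1 = 141·18/8 − 1
= 2538/8 − 1 ≈ 317.2 − 1 ≈ 316.2 → 316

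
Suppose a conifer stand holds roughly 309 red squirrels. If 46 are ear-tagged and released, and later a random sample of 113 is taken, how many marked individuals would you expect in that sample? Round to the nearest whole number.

expected recaptures ≈ 17

Expected recaptures E[R] = M·C / N.
E[R] = 46 × 113 / 309 = 5198 / 309 ≈ 16.8 → 17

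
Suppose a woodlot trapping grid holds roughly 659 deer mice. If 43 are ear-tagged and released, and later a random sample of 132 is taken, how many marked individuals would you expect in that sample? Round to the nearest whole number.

expected recaptures ≈ 9

The marked fraction of the population is 43/659, so in a sample of 132 expect C·(M/N) marked.
E[R] = 43 × 132 / 659 = 5676 / 659 ≈ 8.6 → 9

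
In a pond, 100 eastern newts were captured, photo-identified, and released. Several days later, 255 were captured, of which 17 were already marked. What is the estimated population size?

N = (100 × 255) / 17 = 25500 / 17 = 1500

N = 1500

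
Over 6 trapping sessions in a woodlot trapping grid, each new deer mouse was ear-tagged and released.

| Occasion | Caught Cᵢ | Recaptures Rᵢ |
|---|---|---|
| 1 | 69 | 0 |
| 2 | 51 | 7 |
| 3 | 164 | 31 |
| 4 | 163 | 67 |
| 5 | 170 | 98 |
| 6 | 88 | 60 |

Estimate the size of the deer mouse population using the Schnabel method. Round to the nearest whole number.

N ≈ 596

Marked at large before each occasion: Mᵢ = Σⱼ<ᵢ (Cⱼ − Rⱼ) → M1=0, M2=69, M3=113, M4=246, M5=342, M6=414
Σ MᵢCᵢ = 0·69 + 69·51 + 113·164 + 246·163 + 342·170 + 414·88 = 0 + 3519 + 18532 + 40098 + 58140 + 36432 = 156721
Σ Rᵢ = 0 + 7 + 31 + 67 + 98 + 60 = 263
N̂ = 156721 / 263 ≈ 595.9 → 596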